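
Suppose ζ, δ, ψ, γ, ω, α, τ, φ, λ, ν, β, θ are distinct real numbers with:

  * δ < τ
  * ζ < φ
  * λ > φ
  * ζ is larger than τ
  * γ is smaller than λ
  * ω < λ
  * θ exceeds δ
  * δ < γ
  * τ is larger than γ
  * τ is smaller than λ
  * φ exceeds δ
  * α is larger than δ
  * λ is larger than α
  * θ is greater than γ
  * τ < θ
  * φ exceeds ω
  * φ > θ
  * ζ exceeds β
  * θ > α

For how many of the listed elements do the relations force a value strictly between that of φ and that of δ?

Chaining upward from δ reaches: γ, τ, α, ζ, θ, λ.
Chaining downward from φ reaches: ω, β, γ, τ, α, ζ, θ.
Strictly between δ and φ are those in both lists: γ, τ, α, ζ, θ — 5 elements.

5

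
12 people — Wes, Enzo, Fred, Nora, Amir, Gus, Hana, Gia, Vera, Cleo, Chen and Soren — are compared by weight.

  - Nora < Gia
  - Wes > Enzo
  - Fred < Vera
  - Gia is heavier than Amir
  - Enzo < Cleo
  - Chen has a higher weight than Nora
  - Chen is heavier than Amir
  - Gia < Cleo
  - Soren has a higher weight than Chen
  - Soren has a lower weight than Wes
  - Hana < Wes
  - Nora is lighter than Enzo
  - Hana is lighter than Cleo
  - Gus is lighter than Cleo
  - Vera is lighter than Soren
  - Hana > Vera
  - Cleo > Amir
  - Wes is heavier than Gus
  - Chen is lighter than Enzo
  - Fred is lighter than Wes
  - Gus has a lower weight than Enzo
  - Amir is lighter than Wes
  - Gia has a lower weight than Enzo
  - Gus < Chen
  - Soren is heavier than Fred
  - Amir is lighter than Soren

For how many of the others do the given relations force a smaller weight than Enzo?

Directly below Enzo: Nora, Gus, Chen, Gia.
One step further: Amir (5 so far).
No other element is forced below Enzo by the given relations, so the count is 5.

5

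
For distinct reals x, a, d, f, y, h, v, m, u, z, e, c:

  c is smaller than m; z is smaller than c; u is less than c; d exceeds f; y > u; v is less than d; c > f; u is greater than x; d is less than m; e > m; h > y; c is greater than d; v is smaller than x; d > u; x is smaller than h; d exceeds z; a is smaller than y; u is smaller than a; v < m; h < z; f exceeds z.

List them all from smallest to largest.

Nothing is placed below v, so it is least; from there v < x; x < u; u < a; a < y; y < h; h < z; z < f; f < d; d < c; c < m; m < e, each given directly.

v < x < u < a < y < h < z < f < d < c < m < e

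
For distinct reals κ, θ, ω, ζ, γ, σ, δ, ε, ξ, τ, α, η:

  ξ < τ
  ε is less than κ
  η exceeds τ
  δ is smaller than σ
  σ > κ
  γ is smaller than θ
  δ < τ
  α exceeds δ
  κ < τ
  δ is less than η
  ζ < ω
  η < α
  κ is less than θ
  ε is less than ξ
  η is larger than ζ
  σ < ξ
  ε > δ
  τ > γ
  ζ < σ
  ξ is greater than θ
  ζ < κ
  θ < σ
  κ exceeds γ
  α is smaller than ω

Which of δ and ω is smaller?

δ

δ < ε and ε < κ give δ < κ.
Then κ < θ extends the chain to θ.
With θ < σ: δ < ε < κ < θ < σ.
Then σ < ξ extends the chain to ξ.
Then ξ < τ extends the chain to τ.
Then τ < η extends the chain to η.
With η < α: δ < ε < κ < θ < σ < ξ < τ < η < α.
Then α < ω extends the chain to ω.
So δ < ω; δ is the smaller of the two.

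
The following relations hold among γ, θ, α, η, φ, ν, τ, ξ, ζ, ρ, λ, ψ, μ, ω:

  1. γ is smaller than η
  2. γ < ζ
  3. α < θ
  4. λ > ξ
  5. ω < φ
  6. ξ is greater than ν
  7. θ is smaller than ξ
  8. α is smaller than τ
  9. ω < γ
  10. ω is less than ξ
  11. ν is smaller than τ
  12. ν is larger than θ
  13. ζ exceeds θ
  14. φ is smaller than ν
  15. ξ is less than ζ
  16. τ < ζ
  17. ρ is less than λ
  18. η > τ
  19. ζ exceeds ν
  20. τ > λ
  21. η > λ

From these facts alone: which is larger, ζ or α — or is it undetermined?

α < θ < ξ < λ < τ < ζ, by transitivity through θ, ξ, λ, τ.
So ζ is larger.

ζ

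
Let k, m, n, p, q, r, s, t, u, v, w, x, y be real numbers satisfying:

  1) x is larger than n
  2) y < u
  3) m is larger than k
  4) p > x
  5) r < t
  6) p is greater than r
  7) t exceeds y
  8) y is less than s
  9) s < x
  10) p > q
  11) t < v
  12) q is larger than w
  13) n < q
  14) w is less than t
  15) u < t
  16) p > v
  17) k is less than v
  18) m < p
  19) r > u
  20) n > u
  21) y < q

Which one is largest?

w is not greatest since w < q; y is not greatest since y < s; k is not greatest since k < m; u is not greatest since u < t; m is not greatest since m < p; n is not greatest since n < x; r is not greatest since r < p; t is not greatest since t < v; q is not greatest since q < p; s is not greatest since s < x; v is not greatest since v < p; x is not greatest since x < p.
Only p has nothing above it, so p is the largest.

p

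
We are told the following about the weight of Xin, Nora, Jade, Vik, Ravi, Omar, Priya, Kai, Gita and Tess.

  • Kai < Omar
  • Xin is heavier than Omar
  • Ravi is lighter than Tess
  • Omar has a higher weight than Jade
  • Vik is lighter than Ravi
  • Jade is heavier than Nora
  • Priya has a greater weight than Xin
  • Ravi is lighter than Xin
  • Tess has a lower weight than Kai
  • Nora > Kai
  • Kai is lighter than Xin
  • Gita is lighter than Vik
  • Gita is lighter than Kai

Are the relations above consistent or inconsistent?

consistent

The single ordering Gita < Vik < Ravi < Tess < Kai < Nora < Jade < Omar < Xin < Priya satisfies every listed relation, so no contradiction arises.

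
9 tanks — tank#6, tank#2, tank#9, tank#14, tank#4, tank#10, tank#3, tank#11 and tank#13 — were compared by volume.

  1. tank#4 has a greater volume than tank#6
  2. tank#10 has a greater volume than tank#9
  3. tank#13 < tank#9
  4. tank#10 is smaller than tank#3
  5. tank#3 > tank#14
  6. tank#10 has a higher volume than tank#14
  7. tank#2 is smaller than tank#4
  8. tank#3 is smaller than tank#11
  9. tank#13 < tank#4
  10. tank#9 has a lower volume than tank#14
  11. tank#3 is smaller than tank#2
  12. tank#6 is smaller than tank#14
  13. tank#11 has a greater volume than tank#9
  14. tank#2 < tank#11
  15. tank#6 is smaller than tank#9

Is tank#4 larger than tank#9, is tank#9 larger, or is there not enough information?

tank#4

tank#9 < tank#14 and tank#14 < tank#10 give tank#9 < tank#10.
With tank#10 < tank#3: tank#9 < tank#14 < tank#10 < tank#3.
With tank#3 < tank#2: tank#9 < tank#14 < tank#10 < tank#3 < tank#2.
With tank#2 < tank#4: tank#9 < tank#14 < tank#10 < tank#3 < tank#2 < tank#4.
So tank#4 is larger.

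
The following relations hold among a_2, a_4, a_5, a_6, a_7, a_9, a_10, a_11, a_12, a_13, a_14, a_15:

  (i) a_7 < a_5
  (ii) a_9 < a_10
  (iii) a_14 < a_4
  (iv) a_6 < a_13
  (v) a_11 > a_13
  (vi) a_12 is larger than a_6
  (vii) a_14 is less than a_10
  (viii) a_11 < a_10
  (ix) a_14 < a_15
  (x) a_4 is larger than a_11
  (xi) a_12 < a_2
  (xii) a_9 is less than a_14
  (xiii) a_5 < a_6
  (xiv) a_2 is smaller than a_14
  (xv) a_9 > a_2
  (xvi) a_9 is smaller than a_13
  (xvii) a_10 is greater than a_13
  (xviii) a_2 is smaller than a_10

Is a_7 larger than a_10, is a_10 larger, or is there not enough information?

a_10

a_7 < a_5 < a_6 < a_12 < a_2 < a_9 < a_13 < a_11 < a_10, by transitivity through a_5, a_6, a_12, a_2, a_9, a_13, a_11.
So a_10 is larger.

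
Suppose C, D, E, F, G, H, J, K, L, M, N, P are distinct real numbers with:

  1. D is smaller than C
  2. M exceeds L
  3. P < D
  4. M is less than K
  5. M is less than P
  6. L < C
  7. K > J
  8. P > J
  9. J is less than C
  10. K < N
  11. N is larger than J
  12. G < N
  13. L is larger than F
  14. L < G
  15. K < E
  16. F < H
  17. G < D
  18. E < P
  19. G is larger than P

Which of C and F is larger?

Link the given pairs in sequence: F < L; L < M; M < K; K < E; E < P; P < G; G < D; D < C.
Chaining these gives F < L < M < K < E < P < G < D < C.
So F < C; C is the larger of the two.

C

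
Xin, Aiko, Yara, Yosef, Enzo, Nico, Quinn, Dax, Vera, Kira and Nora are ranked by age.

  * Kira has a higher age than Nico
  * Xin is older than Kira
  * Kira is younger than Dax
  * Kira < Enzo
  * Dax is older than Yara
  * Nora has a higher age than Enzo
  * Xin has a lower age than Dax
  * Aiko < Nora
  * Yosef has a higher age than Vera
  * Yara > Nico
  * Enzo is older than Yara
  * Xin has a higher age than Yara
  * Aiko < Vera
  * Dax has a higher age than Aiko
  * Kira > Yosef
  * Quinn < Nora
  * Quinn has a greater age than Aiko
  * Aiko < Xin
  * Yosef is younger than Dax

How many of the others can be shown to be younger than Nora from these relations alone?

8

From Nora the given relations immediately reach Aiko, Quinn, Enzo.
From those, Yara, Kira — 5 in total.
From those, Nico, Yosef — 7 in total.
From those, Vera — 8 in total.
Nothing else is reachable below Nora; 8 in all.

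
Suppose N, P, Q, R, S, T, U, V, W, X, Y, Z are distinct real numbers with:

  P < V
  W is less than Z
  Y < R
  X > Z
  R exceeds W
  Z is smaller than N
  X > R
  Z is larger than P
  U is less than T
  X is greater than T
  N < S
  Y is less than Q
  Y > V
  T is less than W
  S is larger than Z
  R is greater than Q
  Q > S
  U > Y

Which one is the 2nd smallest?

V

The consecutive relations fix a unique order: P < V < Y < U < T < W < Z < N < S < Q < R < X.
Counting 2 from the smallest end gives V.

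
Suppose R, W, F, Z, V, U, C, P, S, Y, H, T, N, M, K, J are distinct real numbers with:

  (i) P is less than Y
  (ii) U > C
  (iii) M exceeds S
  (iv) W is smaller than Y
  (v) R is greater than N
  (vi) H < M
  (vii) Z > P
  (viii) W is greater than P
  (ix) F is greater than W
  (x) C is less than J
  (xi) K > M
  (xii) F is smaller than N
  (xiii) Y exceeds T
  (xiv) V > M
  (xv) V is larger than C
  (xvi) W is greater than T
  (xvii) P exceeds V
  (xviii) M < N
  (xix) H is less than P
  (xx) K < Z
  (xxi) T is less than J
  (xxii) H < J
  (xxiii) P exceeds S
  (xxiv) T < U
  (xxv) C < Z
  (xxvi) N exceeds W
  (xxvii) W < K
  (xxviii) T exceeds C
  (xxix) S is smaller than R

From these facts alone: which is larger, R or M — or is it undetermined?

The relevant relations are M < V; V < P; P < W; W < F; F < N; N < R.
Chaining these gives M < V < P < W < F < N < R.
So R is larger.

R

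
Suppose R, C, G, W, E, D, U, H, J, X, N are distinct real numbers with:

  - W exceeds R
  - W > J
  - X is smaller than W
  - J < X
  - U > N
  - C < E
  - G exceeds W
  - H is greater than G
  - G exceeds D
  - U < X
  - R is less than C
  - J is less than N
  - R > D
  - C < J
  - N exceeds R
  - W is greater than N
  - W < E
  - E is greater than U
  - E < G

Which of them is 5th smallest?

Chaining the given pairs: D < R < C < J < N < U < X < W < E < G < H.
Counting 5 from the smallest end gives N.

N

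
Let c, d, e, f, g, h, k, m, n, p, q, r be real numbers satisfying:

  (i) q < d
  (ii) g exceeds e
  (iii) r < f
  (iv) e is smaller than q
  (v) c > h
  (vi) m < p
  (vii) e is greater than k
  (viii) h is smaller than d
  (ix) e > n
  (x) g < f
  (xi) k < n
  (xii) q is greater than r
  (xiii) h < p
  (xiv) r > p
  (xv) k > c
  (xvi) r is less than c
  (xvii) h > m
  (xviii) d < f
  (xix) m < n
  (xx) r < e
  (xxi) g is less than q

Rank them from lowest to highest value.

m < h < p < r < c < k < n < e < g < q < d < f

Each adjacent pair is fixed by a given relation: m < h; h < p; p < r; r < c; c < k; k < n; n < e; e < g; g < q; q < d; d < f. Chaining them end to end gives the full order.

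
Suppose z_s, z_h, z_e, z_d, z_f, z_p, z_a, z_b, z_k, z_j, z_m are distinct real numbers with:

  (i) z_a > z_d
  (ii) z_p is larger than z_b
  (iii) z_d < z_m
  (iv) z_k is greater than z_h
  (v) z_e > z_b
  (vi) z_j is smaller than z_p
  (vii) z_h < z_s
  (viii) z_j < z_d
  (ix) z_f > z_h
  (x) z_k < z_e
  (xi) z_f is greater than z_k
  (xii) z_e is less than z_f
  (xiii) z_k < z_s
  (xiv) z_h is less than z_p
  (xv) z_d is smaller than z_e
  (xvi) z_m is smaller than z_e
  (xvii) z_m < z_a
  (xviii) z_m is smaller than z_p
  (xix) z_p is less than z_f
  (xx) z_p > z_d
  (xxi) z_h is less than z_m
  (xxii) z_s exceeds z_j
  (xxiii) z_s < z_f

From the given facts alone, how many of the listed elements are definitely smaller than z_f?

9

Directly below z_f: z_h, z_k, z_s, z_p, z_e.
One step further: z_j, z_d, z_b, z_m (9 so far).
Nothing else is reachable below z_f; 9 in all.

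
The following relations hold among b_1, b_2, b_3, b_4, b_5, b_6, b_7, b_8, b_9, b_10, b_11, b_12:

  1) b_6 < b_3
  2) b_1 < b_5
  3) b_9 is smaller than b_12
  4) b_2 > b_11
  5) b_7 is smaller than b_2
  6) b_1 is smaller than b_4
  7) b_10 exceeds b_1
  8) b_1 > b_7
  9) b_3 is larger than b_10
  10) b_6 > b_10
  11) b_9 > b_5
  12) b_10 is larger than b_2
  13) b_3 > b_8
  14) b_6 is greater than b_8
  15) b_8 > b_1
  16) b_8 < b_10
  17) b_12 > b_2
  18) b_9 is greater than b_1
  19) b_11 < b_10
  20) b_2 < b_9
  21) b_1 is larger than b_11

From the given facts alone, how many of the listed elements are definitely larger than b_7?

The elements the relations force above b_7 are b_1, b_4, b_5, b_8, b_2, b_10, b_6, b_9, b_3, b_12 — no chain reaches any other.
That is 10.

10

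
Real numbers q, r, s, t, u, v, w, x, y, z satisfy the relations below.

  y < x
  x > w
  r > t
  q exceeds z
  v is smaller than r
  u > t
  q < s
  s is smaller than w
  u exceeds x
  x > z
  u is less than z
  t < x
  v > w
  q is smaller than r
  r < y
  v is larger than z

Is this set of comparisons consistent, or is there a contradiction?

inconsistent

We have x < u stated directly, yet also u < z < q < s < w < v < r < y < x by chaining the others — so u < x. Contradiction.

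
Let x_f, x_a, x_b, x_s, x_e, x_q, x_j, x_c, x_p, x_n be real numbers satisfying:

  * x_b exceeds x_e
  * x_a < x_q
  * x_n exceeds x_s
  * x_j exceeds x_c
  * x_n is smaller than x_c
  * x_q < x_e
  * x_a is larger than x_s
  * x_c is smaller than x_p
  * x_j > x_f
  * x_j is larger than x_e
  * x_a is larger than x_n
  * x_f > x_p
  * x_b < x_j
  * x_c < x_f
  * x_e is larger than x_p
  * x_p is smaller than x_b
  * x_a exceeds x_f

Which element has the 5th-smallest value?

Piecing the relations together gives one ordering: x_s < x_n < x_c < x_p < x_f < x_a < x_q < x_e < x_b < x_j.
Counting 5 from the smallest end gives x_f.

x_f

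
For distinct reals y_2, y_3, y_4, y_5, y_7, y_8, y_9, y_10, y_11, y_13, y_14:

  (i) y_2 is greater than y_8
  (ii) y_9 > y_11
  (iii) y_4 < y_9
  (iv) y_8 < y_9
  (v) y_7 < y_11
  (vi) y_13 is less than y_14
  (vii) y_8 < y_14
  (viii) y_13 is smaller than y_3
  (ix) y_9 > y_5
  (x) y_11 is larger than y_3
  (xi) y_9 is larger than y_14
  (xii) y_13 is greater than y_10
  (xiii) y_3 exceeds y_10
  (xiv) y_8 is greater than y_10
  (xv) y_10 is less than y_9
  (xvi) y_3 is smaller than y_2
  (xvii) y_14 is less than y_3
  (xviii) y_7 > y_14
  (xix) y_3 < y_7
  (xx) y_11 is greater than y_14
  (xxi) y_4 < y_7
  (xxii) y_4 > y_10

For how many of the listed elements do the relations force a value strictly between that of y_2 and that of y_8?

Chaining upward from y_8 reaches: y_14, y_3, y_7, y_11, y_9.
Chaining downward from y_2 reaches: y_10, y_13, y_14, y_3.
Strictly between y_8 and y_2 are those in both lists: y_14, y_3 — 2 elements.

2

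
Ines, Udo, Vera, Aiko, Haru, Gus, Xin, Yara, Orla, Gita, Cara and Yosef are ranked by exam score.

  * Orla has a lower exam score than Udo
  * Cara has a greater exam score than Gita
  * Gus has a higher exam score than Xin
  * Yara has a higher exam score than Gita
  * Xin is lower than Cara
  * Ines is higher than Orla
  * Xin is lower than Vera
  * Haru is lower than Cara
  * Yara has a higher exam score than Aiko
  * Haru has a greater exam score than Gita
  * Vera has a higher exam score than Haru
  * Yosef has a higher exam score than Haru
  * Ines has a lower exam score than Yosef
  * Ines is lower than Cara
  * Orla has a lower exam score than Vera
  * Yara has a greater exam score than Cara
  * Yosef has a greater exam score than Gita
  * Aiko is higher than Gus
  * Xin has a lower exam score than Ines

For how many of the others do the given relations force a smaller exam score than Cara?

5

Directly below Cara: Gita, Haru, Xin, Ines.
One step further: Orla (5 so far).
Nothing else is reachable below Cara; 5 in all.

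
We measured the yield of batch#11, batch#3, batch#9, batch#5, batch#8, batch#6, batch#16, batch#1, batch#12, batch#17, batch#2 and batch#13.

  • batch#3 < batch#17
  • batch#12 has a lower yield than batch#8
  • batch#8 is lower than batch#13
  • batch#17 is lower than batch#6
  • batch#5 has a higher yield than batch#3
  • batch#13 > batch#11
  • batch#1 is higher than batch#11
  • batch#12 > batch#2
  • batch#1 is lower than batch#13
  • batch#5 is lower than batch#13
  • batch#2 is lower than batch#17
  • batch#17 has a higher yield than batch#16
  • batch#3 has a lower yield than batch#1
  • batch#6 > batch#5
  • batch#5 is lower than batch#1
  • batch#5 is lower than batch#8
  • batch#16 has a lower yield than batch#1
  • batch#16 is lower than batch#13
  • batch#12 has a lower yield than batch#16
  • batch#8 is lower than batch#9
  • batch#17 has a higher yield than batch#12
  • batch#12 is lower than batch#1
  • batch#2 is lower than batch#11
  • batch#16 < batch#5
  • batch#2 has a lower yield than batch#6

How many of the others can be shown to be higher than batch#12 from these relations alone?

8

From batch#12 the given relations immediately reach batch#16, batch#17, batch#8, batch#1.
From those, batch#5, batch#13, batch#6, batch#9 — 8 in total.
No other element is forced above batch#12 by the given relations, so the count is 8.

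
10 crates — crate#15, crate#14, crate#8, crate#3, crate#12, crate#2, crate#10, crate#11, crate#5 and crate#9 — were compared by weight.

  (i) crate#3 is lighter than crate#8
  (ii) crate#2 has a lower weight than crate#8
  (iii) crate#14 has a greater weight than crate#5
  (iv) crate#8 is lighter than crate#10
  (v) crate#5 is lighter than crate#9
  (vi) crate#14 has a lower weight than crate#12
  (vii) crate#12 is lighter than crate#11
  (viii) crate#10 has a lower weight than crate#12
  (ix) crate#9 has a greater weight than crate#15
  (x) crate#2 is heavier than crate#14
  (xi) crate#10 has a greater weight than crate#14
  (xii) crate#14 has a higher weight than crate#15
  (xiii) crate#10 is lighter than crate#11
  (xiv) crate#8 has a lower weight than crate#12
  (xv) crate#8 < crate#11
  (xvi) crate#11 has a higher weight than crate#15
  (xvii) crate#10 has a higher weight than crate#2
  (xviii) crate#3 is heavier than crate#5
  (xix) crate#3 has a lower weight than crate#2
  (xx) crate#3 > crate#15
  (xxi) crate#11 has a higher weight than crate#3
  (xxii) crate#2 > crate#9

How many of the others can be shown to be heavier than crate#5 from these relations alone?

8

Directly above crate#5: crate#14, crate#3, crate#9.
One step further: crate#2, crate#8, crate#10, crate#12, crate#11 (8 so far).
No other element is forced above crate#5 by the given relations, so the count is 8.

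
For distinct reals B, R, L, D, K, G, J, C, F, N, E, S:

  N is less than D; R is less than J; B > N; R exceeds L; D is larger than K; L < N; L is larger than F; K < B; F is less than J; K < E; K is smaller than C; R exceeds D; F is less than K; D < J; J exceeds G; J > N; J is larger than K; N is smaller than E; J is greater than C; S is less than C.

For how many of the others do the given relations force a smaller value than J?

The elements the relations force below J are F, L, G, N, K, D, S, C, R — no chain reaches any other.
That is 9.

9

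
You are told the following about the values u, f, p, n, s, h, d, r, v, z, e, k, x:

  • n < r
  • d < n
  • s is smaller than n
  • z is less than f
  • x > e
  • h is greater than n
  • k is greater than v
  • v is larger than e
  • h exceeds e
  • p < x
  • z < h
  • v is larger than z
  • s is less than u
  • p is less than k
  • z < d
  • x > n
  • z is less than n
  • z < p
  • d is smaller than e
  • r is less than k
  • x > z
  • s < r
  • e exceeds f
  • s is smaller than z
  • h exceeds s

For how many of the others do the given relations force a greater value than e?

Directly above e: h, v, x.
One step further: k (4 so far).
No other element is forced above e by the given relations, so the count is 4.

4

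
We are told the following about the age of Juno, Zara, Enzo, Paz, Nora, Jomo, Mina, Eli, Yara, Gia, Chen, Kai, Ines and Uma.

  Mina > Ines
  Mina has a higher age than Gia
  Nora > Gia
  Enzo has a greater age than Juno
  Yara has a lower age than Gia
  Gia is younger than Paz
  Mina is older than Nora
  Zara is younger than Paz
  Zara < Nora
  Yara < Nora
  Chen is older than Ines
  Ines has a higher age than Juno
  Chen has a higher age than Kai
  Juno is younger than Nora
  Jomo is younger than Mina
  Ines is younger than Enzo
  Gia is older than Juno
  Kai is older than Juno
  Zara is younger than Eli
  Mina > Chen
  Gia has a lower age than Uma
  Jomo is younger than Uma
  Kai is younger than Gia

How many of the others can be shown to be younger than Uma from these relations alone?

The elements the relations force below Uma are Juno, Yara, Kai, Gia, Jomo — no chain reaches any other.
That is 5.

5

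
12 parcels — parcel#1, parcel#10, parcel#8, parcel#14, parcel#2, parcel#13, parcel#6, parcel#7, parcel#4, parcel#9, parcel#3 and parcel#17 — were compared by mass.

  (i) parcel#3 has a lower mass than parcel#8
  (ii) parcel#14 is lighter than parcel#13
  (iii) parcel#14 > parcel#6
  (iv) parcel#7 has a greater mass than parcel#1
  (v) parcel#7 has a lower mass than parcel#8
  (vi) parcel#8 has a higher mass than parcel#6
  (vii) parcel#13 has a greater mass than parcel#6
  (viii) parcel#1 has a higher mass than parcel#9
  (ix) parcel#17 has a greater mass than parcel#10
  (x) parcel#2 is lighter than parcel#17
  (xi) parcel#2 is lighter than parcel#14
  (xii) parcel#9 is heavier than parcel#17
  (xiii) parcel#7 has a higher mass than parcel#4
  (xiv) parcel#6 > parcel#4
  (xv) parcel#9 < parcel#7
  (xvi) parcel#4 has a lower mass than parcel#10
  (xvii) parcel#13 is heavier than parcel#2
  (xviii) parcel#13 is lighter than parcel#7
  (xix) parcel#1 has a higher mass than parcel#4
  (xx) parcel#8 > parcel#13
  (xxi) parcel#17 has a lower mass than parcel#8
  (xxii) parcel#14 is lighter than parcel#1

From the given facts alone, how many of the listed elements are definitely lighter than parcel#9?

4

Directly below parcel#9: parcel#17.
One step further: parcel#2, parcel#10 (3 so far).
One step further: parcel#4 (4 so far).
Nothing else is reachable below parcel#9; 4 in all.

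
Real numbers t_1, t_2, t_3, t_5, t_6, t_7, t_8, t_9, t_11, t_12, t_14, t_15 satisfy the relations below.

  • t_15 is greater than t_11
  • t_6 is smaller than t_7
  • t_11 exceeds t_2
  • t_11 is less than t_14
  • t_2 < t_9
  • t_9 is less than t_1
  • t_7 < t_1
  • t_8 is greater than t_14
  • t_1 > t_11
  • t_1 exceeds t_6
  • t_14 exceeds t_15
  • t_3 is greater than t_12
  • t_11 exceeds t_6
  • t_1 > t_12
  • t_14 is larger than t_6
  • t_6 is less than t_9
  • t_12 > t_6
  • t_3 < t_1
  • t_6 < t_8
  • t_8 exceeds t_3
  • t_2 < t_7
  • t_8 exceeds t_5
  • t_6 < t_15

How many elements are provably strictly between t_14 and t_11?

1

Chaining upward from t_11 reaches: t_15, t_8, t_1.
Chaining downward from t_14 reaches: t_6, t_2, t_15.
Strictly between t_11 and t_14 are those in both lists: t_15 — 1 element.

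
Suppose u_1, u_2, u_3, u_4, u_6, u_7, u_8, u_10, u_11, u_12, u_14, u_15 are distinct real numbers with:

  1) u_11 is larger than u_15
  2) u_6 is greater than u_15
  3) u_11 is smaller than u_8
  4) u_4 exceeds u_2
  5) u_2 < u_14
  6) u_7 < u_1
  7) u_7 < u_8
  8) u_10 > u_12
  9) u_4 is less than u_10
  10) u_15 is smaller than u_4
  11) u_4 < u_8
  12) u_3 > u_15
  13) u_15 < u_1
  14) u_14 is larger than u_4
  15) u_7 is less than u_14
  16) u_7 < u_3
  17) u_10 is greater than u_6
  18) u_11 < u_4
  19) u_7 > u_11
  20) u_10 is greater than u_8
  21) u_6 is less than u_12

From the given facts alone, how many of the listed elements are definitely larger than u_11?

7

Directly above u_11: u_7, u_4, u_8.
One step further: u_1, u_10, u_3, u_14 (7 so far).
No other element is forced above u_11 by the given relations, so the count is 7.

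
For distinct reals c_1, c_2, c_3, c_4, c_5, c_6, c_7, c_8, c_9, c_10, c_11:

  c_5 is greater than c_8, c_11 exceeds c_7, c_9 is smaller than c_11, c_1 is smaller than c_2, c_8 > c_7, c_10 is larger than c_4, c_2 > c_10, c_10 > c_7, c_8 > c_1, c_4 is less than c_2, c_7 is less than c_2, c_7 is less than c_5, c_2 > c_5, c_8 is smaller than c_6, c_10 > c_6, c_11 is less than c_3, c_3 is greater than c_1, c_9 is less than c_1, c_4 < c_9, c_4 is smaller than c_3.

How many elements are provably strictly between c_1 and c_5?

Chaining upward from c_1 reaches: c_8, c_3, c_6, c_10, c_2.
Chaining downward from c_5 reaches: c_4, c_9, c_7, c_8.
Strictly between c_1 and c_5 are those in both lists: c_8 — 1 element.

1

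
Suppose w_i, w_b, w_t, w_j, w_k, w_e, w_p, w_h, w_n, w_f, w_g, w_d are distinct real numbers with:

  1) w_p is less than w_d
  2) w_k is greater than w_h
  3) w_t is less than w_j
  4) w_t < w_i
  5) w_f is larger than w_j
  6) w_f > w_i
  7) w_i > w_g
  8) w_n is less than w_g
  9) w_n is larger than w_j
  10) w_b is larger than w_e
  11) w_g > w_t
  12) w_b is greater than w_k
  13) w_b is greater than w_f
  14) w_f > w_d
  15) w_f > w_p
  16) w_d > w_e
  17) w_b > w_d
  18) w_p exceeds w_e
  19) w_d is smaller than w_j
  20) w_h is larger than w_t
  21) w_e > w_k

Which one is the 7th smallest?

Chaining the given pairs: w_t < w_h < w_k < w_e < w_p < w_d < w_j < w_n < w_g < w_i < w_f < w_b.
Counting 7 from the smallest end gives w_j.

w_j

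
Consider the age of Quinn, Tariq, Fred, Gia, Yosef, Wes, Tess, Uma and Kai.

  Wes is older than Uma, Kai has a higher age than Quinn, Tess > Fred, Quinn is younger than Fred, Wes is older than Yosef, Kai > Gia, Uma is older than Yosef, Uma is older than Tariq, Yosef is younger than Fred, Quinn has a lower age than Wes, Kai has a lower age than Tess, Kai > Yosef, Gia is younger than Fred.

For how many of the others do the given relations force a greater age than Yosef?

Directly above Yosef: Uma, Wes, Fred, Kai.
One step further: Tess (5 so far).
Nothing else is reachable above Yosef; 5 in all.

5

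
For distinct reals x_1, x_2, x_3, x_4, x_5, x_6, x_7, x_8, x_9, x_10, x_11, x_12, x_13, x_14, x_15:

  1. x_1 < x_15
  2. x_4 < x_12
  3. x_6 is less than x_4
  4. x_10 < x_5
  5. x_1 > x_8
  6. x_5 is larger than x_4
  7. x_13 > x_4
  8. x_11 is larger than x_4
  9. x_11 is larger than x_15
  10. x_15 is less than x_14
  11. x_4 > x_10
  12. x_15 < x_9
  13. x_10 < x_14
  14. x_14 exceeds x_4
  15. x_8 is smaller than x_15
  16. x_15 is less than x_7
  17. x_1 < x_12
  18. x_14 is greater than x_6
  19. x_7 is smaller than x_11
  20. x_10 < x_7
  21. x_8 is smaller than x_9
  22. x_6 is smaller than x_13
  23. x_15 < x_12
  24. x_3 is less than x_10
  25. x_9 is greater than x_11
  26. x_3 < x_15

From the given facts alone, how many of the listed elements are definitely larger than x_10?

8

From x_10 the given relations immediately reach x_4, x_14, x_7, x_5.
From those, x_12, x_13, x_11 — 7 in total.
From those, x_9 — 8 in total.
No other element is forced above x_10 by the given relations, so the count is 8.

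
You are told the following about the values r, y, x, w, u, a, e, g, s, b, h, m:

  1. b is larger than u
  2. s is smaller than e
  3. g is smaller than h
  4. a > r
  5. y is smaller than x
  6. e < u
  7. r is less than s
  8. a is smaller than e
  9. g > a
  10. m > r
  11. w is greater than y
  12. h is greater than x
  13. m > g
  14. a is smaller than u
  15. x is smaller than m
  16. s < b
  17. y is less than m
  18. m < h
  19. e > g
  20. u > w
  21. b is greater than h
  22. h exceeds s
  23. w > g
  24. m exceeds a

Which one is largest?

Chaining downward from b: directly below it, s, u, h; then r, a, g, x, w, e, m; then y.
That covers every other element, and nothing is given above b, so b is the largest.

b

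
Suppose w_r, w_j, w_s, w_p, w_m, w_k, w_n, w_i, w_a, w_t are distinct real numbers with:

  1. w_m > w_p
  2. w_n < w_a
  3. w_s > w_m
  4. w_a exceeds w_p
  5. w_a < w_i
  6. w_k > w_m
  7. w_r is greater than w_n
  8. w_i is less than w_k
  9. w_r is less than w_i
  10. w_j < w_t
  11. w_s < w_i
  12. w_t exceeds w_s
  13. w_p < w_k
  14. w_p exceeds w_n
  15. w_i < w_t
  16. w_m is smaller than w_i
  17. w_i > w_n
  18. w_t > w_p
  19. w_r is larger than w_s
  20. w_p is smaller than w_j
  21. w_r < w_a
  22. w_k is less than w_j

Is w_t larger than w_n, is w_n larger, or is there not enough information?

Link the given pairs in sequence: w_n < w_p; w_p < w_m; w_m < w_s; w_s < w_r; w_r < w_a; w_a < w_i; w_i < w_k; w_k < w_j; w_j < w_t.
Together: w_n < w_p < w_m < w_s < w_r < w_a < w_i < w_k < w_j < w_t.
So w_t is larger.

w_t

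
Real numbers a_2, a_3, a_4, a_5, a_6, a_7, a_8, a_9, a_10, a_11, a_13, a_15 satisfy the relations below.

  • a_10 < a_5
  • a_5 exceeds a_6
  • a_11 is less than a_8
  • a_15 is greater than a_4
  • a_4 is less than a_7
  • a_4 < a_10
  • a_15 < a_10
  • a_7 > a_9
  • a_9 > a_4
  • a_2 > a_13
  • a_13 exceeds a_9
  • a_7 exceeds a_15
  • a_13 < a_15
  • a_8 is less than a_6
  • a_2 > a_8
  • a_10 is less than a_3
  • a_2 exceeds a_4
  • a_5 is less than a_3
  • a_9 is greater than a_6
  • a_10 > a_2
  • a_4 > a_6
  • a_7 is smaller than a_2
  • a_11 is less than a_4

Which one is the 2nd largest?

Piecing the relations together gives one ordering: a_11 < a_8 < a_6 < a_4 < a_9 < a_13 < a_15 < a_7 < a_2 < a_10 < a_5 < a_3.
Counting 2 from the largest end gives a_5.

a_5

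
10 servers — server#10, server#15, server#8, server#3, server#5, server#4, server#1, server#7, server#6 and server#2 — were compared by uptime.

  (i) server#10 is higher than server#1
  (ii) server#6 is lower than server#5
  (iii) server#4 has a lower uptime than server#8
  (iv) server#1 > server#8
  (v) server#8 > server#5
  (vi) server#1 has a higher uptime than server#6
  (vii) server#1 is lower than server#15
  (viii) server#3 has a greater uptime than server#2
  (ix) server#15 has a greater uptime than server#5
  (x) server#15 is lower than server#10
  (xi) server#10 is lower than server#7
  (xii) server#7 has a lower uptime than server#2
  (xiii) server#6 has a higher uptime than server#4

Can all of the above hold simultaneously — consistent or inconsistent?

The single ordering server#4 < server#6 < server#5 < server#8 < server#1 < server#15 < server#10 < server#7 < server#2 < server#3 satisfies every listed relation, so no contradiction arises.

consistent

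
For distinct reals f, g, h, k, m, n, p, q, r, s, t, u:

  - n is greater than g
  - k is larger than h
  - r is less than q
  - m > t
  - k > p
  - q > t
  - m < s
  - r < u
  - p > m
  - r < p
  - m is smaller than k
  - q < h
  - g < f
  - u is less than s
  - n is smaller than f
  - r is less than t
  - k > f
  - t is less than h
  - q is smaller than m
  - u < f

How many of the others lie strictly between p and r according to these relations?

The relations place r below p. An element lies strictly between them when it is forced above r and also forced below p.
Above r: {t, q, h, m, u, s, f, k}. Below p: {t, q, m}.
Intersection: {t, q, m} — 3.

3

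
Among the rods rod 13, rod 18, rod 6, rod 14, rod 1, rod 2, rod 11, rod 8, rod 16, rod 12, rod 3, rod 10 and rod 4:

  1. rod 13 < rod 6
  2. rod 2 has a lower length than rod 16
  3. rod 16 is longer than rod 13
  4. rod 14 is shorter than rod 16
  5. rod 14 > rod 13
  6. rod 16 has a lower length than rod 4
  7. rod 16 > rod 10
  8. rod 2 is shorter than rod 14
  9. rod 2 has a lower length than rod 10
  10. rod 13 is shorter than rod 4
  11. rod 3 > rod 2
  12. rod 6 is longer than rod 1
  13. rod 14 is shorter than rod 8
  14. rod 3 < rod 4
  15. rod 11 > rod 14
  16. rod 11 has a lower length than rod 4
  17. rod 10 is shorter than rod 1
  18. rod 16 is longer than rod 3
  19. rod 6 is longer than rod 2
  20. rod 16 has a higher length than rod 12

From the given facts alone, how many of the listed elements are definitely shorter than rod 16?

Directly below rod 16: rod 13, rod 2, rod 14, rod 3, rod 10, rod 12.
Nothing else is reachable below rod 16; 6 in all.

6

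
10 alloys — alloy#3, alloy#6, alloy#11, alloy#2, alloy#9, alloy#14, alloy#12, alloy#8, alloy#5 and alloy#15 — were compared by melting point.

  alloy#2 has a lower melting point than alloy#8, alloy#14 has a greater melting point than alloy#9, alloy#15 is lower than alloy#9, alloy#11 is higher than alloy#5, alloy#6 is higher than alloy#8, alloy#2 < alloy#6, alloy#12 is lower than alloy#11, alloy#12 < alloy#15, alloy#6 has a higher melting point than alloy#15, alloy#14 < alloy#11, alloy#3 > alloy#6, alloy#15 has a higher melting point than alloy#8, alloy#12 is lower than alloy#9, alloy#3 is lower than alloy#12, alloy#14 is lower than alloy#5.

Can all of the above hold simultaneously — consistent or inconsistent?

We have alloy#15 < alloy#6 stated directly, yet also alloy#6 < alloy#3 < alloy#12 < alloy#15 by chaining the others — so alloy#6 < alloy#15. Contradiction.

inconsistent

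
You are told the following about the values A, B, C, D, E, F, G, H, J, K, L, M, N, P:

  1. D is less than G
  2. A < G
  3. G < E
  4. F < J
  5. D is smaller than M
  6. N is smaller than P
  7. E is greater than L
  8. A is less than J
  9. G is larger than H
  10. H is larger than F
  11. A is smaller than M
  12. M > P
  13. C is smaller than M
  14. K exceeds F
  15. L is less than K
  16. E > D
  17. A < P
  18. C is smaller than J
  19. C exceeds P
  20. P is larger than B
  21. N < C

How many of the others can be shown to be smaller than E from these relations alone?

6

From E the given relations immediately reach D, L, G.
From those, A, H — 5 in total.
From those, F — 6 in total.
Nothing else is reachable below E; 6 in all.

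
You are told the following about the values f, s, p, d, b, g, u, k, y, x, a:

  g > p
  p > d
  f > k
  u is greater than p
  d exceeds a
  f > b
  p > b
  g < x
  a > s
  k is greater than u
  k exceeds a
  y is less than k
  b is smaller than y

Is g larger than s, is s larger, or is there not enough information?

g

Following the relations from s: s < a < d < p < g.
So g is larger.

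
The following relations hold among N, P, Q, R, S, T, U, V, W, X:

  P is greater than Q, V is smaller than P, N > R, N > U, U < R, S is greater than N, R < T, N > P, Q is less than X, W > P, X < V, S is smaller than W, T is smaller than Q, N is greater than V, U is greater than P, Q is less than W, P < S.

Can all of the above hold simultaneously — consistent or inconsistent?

Chaining the given relations yields R < T < Q < X < V < P < U, so R < U. But one relation states U < R. These cannot both hold.

inconsistent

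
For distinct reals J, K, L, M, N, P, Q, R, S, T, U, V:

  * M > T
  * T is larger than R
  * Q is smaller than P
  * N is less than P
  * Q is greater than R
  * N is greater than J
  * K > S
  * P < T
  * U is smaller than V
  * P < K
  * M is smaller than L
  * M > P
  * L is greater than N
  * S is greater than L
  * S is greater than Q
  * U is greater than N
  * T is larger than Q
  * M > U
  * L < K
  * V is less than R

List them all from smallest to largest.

The consecutive links are each given: J < N; N < U; U < V; V < R; R < Q; Q < P; P < T; T < M; M < L; L < S; S < K.

J < N < U < V < R < Q < P < T < M < L < S < K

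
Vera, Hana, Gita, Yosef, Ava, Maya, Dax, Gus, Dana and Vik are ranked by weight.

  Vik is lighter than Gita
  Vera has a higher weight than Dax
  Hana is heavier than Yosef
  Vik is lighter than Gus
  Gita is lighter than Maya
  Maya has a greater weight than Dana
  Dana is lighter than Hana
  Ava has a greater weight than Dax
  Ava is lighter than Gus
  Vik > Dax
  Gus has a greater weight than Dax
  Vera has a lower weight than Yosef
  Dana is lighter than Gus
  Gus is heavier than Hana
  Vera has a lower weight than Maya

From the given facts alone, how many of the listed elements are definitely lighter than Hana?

The elements the relations force below Hana are Dax, Dana, Vera, Yosef — no chain reaches any other.
That is 4.

4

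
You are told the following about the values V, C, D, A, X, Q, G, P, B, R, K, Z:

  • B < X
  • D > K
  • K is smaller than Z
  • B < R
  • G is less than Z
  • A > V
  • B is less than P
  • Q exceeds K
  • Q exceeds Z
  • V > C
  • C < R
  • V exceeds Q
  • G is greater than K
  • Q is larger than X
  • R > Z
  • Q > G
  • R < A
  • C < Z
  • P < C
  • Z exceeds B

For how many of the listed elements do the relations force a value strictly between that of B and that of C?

The relations place B below C. An element lies strictly between them when it is forced above B and also forced below C.
Above B: {X, P, Z, Q, V, R, A}. Below C: {P}.
Intersection: {P} — 1.

1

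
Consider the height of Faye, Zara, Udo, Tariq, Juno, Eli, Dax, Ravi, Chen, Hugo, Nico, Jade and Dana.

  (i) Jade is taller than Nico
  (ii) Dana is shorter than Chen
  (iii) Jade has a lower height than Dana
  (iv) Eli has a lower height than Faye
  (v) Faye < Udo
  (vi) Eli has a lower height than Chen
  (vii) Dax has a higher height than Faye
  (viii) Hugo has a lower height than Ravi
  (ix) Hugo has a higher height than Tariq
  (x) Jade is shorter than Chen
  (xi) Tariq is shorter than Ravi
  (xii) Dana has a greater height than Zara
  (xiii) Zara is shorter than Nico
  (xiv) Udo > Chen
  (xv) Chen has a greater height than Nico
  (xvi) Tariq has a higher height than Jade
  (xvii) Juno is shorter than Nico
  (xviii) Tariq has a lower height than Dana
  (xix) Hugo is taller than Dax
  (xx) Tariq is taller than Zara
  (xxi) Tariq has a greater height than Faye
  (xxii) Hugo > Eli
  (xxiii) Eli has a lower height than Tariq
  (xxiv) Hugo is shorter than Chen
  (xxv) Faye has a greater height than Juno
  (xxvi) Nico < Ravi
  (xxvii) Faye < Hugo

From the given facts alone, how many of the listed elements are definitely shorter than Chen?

10

Directly below Chen: Nico, Eli, Jade, Dana, Hugo.
One step further: Juno, Zara, Faye, Dax, Tariq (10 so far).
Nothing else is reachable below Chen; 10 in all.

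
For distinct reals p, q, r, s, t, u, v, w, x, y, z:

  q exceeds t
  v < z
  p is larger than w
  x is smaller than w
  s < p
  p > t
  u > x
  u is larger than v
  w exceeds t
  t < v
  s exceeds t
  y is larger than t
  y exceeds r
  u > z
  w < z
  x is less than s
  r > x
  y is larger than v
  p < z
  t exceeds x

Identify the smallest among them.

t is not least since x < t; q is not least since t < q; v is not least since t < v; s is not least since x < s; w is not least since x < w; p is not least since s < p; r is not least since x < r; z is not least since p < z; u is not least since z < u; y is not least since v < y.
Only x has nothing below it, so x is the smallest.

x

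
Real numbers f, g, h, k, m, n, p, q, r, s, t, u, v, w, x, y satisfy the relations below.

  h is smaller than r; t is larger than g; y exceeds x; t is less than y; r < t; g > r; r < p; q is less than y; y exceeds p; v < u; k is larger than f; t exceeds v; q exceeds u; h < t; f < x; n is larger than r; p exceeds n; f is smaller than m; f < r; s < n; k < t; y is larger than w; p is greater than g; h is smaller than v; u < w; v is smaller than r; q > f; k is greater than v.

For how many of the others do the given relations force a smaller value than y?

14

From y the given relations immediately reach x, w, q, p, t.
From those, h, v, f, k, u, r, n, g — 13 in total.
From those, s — 14 in total.
Nothing else is reachable below y; 14 in all.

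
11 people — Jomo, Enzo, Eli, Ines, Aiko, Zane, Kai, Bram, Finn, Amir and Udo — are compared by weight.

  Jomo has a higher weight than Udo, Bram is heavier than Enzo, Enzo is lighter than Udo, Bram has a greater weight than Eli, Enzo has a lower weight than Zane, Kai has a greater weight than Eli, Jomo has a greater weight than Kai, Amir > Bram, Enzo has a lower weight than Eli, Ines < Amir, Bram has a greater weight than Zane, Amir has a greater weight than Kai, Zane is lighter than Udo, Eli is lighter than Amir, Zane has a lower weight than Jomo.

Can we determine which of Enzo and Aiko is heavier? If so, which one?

undetermined

Following every chain through Enzo: above Enzo we get Zane, Eli, Udo, Bram, Kai, Jomo, Amir.
Aiko is not reached, and no chain runs the other way from Aiko to Enzo.
So the given relations leave the order of Enzo and Aiko undetermined.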